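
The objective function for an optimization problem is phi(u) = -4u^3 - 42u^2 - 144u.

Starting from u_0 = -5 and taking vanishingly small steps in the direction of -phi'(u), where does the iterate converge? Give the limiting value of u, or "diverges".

-4

phi'(u) = -12(u + 3)(u + 4), so phi'(-5) = -24.
Gradient descent moves in the -phi' direction, i.e. u is increasing.
The nearest critical point in that direction is u = -4, where phi'' = 12 > 0 (a local minimum). The iterate converges there.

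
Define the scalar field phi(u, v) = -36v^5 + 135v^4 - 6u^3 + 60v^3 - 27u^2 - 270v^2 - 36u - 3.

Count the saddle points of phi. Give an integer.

phi separates as a function of u plus a function of v, so ∇phi=0 decouples.
∂phi/∂u = -18(u + 1)(u + 2) = 0 at u ∈ {-2, -1}; ∂phi/∂v = -180v(v - 3)(v - 1)(v + 1) = 0 at v ∈ {-1, 0, 1, 3}.
The Hessian is diagonal: diag(phi_uu, phi_vv). Second derivatives: phi_uu(-2)=18, phi_uu(-1)=-18; phi_vv(-1)=1440, phi_vv(0)=-540, phi_vv(1)=720, phi_vv(3)=-4320.
Saddle points occur where the two diagonal entries have opposite signs: (-2, 0), (-2, 3), (-1, -1), (-1, 1). Count: 4.

4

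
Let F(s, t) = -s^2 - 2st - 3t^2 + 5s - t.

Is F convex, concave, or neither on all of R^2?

F is quadratic, so its Hessian is the constant matrix H = [[-2, -2], [-2, -6]].
det(H) = 8, tr(H) = -8.
det(H) > 0 and tr(H) < 0, so H is negative definite everywhere: concave.

concave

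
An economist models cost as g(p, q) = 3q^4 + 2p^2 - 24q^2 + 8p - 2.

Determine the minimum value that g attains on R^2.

-58

g(p,q) separates as A(p) + B(q) − 2, so its minimum is min A + min B − 2.
A'(p) = 4p + 8 vanishes at p ∈ {-2}; B'(q) = 12q(q - 2)(q + 2) vanishes at q ∈ {-2, 0, 2}.
Local minima of A (where A''>0): A(-2)=-8. Local minima of B: B(-2)=-48, B(2)=-48.
So the global minimum of g is A(-2) + B(-2) − 2 = -8 − 48 − 2 = -58, attained at (-2, -2).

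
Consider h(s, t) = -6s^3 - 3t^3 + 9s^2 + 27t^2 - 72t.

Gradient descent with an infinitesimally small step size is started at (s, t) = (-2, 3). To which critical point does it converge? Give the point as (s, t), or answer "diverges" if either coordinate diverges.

h is separable, so gradient descent decouples: s follows -∂h/∂s, t follows -∂h/∂t.
∂h/∂s = -18s(s - 1); at s=-2 this is -108, so s increases.
∂h/∂t = -9(t - 4)(t - 2); at t=3 this is 9, so t decreases.
s converges to its nearest critical value 0 (a local min of the s-part); t converges to 2. The iterate converges to (0, 2).

(0, 2)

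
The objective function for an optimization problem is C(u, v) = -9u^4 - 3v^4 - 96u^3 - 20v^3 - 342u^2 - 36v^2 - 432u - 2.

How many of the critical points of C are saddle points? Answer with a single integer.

4

C separates as a function of u plus a function of v, so ∇C=0 decouples.
∂C/∂u = -36(u + 1)(u + 3)(u + 4) = 0 at u ∈ {-4, -3, -1}; ∂C/∂v = -12v(v + 2)(v + 3) = 0 at v ∈ {-3, -2, 0}.
The Hessian is diagonal: diag(C_uu, C_vv). Second derivatives: C_uu(-4)=-108, C_uu(-3)=72, C_uu(-1)=-216; C_vv(-3)=-36, C_vv(-2)=24, C_vv(0)=-72.
Saddle points occur where the two diagonal entries have opposite signs: (-4, -2), (-3, -3), (-3, 0), (-1, -2). Count: 4.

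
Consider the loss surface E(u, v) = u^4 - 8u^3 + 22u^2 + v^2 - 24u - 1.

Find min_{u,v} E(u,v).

-10

E(u,v) separates as P(u) + Q(v) − 1, so its minimum is min P + min Q − 1.
P'(u) = 4(u - 3)(u - 2)(u - 1) vanishes at u ∈ {1, 2, 3}; Q'(v) = 2v vanishes at v ∈ {0}.
Local minima of P (where P''>0): P(1)=-9, P(3)=-9. Local minima of Q: Q(0)=0.
So the global minimum of E is P(1) + Q(0) − 1 = -9 + 0 − 1 = -10, attained at (1, 0).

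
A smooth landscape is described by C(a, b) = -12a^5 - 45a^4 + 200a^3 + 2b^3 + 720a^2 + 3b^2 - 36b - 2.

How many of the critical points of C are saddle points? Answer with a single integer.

C separates as a function of a plus a function of b, so ∇C=0 decouples.
∂C/∂a = -60a(a - 3)(a + 2)(a + 4) = 0 at a ∈ {-4, -2, 0, 3}; ∂C/∂b = 6(b - 2)(b + 3) = 0 at b ∈ {-3, 2}.
The Hessian is diagonal: diag(C_aa, C_bb). Second derivatives: C_aa(-4)=3360, C_aa(-2)=-1200, C_aa(0)=1440, C_aa(3)=-6300; C_bb(-3)=-30, C_bb(2)=30.
Saddle points occur where the two diagonal entries have opposite signs: (-4, -3), (-2, 2), (0, -3), (3, 2). Count: 4.

4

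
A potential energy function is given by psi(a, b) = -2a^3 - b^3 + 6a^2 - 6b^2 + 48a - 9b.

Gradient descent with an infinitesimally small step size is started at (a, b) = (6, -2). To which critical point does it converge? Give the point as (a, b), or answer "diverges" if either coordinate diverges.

diverges

psi is separable, so gradient descent decouples: a follows -∂psi/∂a, b follows -∂psi/∂b.
∂psi/∂a = -6(a - 4)(a + 2); at a=6 this is -96, so a increases.
∂psi/∂b = -3(b + 1)(b + 3); at b=-2 this is 3, so b decreases.
The a-coordinate has no critical point in that direction and runs off to infinity.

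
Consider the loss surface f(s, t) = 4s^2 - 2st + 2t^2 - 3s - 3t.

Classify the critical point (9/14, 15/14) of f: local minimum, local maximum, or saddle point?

The Hessian of f is constant: H = [[8, -2], [-2, 4]].
det(H) = 8·4 − (-2)² = 28.
det(H) > 0 and tr(H) = 12 > 0, so H is positive definite and the point is a local minimum.

local minimum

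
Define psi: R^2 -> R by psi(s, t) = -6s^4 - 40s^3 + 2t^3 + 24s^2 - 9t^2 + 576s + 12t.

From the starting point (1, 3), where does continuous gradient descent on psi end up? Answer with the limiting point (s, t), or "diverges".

(-3, 2)

psi is separable, so gradient descent decouples: s follows -∂psi/∂s, t follows -∂psi/∂t.
∂psi/∂s = -24(s - 2)(s + 3)(s + 4); at s=1 this is 480, so s decreases.
∂psi/∂t = 6(t - 2)(t - 1); at t=3 this is 12, so t decreases.
s converges to its nearest critical value -3 (a local min of the s-part); t converges to 2. The iterate converges to (-3, 2).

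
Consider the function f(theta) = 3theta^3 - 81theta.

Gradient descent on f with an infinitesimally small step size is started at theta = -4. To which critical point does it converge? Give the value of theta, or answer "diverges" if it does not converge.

diverges

f'(theta) = 9(theta - 3)(theta + 3), so f'(-4) = 63.
Gradient descent moves in the -f' direction, i.e. theta is decreasing.
There is no critical point below theta=-4, and f' keeps the same sign, so the iterate runs off to −∞.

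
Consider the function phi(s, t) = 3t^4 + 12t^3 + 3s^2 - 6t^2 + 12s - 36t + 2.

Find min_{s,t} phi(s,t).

-37

phi(s,t) separates as P(s) + Q(t) + 2, so its minimum is min P + min Q + 2.
P'(s) = 6s + 12 vanishes at s ∈ {-2}; Q'(t) = 12(t - 1)(t + 1)(t + 3) vanishes at t ∈ {-3, -1, 1}.
Local minima of P (where P''>0): P(-2)=-12. Local minima of Q: Q(-3)=-27, Q(1)=-27.
So the global minimum of phi is P(-2) + Q(-3) + 2 = -12 − 27 + 2 = -37, attained at (-2, -3).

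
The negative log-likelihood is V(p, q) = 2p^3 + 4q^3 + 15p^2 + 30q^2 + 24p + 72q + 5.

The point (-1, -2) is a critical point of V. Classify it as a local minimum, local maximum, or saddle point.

The mixed partial ∂²V/∂p∂q is 0, so the Hessian at any point is diag(V_pp, V_qq) = diag(6(2p + 5), 12(2q + 5)).
At (-1, -2): H = diag(18, 12).
Both eigenvalues are positive, so H is positive definite: a local minimum.

local minimum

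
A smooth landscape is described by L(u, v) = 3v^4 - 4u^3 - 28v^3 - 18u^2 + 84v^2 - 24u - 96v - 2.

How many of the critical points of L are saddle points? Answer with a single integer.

3

L separates as a function of u plus a function of v, so ∇L=0 decouples.
∂L/∂u = -12(u + 1)(u + 2) = 0 at u ∈ {-2, -1}; ∂L/∂v = 12(v - 4)(v - 2)(v - 1) = 0 at v ∈ {1, 2, 4}.
The Hessian is diagonal: diag(L_uu, L_vv). Second derivatives: L_uu(-2)=12, L_uu(-1)=-12; L_vv(1)=36, L_vv(2)=-24, L_vv(4)=72.
Saddle points occur where the two diagonal entries have opposite signs: (-2, 2), (-1, 1), (-1, 4). Count: 3.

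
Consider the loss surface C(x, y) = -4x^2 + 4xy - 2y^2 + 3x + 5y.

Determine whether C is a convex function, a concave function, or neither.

C is quadratic, so its Hessian is the constant matrix H = [[-8, 4], [4, -4]].
det(H) = 16, tr(H) = -12.
det(H) > 0 and tr(H) < 0, so H is negative definite everywhere: concave.

concave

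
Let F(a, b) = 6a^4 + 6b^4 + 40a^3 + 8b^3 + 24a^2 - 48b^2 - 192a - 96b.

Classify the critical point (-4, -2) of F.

local minimum

The mixed partial ∂²F/∂a∂b is 0, so the Hessian at any point is diag(F_aa, F_bb) = diag(24(3a^2 + 10a + 2), 24(3b^2 + 2b - 4)).
At (-4, -2): H = diag(240, 96).
Both eigenvalues are positive, so H is positive definite: a local minimum.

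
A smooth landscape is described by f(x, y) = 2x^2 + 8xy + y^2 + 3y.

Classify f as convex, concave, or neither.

f is quadratic, so its Hessian is the constant matrix H = [[4, 8], [8, 2]].
det(H) = -56, tr(H) = 6.
det(H) < 0, so H is indefinite: neither convex nor concave.

neither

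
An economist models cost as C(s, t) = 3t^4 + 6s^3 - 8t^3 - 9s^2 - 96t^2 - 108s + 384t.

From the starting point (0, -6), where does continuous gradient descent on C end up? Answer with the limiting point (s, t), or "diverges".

C is separable, so gradient descent decouples: s follows -∂C/∂s, t follows -∂C/∂t.
∂C/∂s = 18(s - 3)(s + 2); at s=0 this is -108, so s increases.
∂C/∂t = 12(t - 4)(t - 2)(t + 4); at t=-6 this is -1920, so t increases.
s converges to its nearest critical value 3 (a local min of the s-part); t converges to -4. The iterate converges to (3, -4).

(3, -4)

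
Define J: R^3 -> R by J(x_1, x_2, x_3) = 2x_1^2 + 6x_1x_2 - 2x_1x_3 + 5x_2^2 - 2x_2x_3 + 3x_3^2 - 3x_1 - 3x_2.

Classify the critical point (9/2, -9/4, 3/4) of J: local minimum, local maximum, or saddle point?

The Hessian is constant: H = [[4, 6, -2], [6, 10, -2], [-2, -2, 6]].
Leading principal minors: Δ₁ = 4, Δ₂ = 4, Δ₃ = 16.
All leading minors are positive, so H is positive definite: a local minimum.

local minimum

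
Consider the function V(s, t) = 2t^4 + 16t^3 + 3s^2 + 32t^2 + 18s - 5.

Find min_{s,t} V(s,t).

-32

V(s,t) separates as P(s) + Q(t) − 5, so its minimum is min P + min Q − 5.
P'(s) = 6s + 18 vanishes at s ∈ {-3}; Q'(t) = 8t(t + 2)(t + 4) vanishes at t ∈ {-4, -2, 0}.
Local minima of P (where P''>0): P(-3)=-27. Local minima of Q: Q(-4)=0, Q(0)=0.
So the global minimum of V is P(-3) + Q(-4) − 5 = -27 + 0 − 5 = -32, attained at (-3, -4).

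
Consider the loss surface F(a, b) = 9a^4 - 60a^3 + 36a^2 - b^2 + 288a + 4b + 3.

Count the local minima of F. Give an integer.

0

F separates as a function of a plus a function of b, so ∇F=0 decouples.
∂F/∂a = 36(a - 4)(a - 2)(a + 1) = 0 at a ∈ {-1, 2, 4}; ∂F/∂b = -2(b - 2) = 0 at b ∈ {2}.
The Hessian is diagonal: diag(F_aa, F_bb). Second derivatives: F_aa(-1)=540, F_aa(2)=-216, F_aa(4)=360; F_bb(2)=-2.
Local minima occur where both diagonal entries positive: none. Count: 0.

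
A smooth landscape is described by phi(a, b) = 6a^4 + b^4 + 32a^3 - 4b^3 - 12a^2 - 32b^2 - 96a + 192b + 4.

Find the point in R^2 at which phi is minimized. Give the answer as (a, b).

(-4, -4)

phi(a,b) separates as P(a) + Q(b) + 4, so its minimum is min P + min Q + 4.
P'(a) = 24(a - 1)(a + 1)(a + 4) vanishes at a ∈ {-4, -1, 1}; Q'(b) = 4(b - 4)(b - 3)(b + 4) vanishes at b ∈ {-4, 3, 4}.
Local minima of P (where P''>0): P(-4)=-320, P(1)=-70. Local minima of Q: Q(-4)=-768, Q(4)=256.
So the global minimum of phi is P(-4) + Q(-4) + 4 = -320 − 768 + 4 = -1084, attained at (-4, -4).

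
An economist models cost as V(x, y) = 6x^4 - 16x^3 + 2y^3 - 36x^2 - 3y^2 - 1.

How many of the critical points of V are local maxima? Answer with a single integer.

1

V separates as a function of x plus a function of y, so ∇V=0 decouples.
∂V/∂x = 24x(x - 3)(x + 1) = 0 at x ∈ {-1, 0, 3}; ∂V/∂y = 6y(y - 1) = 0 at y ∈ {0, 1}.
The Hessian is diagonal: diag(V_xx, V_yy). Second derivatives: V_xx(-1)=96, V_xx(0)=-72, V_xx(3)=288; V_yy(0)=-6, V_yy(1)=6.
Local maxima occur where both diagonal entries negative: (0, 0). Count: 1.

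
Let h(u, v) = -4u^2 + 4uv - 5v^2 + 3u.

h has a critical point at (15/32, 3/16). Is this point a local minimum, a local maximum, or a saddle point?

local maximum

The Hessian of h is constant: H = [[-8, 4], [4, -10]].
det(H) = (-8)·(-10) − 4² = 64.
det(H) > 0 and tr(H) = -18 < 0, so H is negative definite and the point is a local maximum.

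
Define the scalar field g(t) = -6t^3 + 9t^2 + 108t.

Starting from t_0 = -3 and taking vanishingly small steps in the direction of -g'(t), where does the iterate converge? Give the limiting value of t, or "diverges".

g'(t) = -18(t - 3)(t + 2), so g'(-3) = -108.
Gradient descent moves in the -g' direction, i.e. t is increasing.
The nearest critical point in that direction is t = -2, where g'' = 90 > 0 (a local minimum). The iterate converges there.

-2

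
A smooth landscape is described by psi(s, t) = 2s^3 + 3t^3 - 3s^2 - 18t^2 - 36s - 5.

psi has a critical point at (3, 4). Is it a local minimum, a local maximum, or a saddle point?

The mixed partial ∂²psi/∂s∂t is 0, so the Hessian at any point is diag(psi_ss, psi_tt) = diag(6(2s - 1), 18(t - 2)).
At (3, 4): H = diag(30, 36).
Both eigenvalues are positive, so H is positive definite: a local minimum.

local minimum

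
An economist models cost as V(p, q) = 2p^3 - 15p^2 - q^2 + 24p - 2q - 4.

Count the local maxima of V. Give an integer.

1

V separates as a function of p plus a function of q, so ∇V=0 decouples.
∂V/∂p = 6(p - 4)(p - 1) = 0 at p ∈ {1, 4}; ∂V/∂q = -2(q + 1) = 0 at q ∈ {-1}.
The Hessian is diagonal: diag(V_pp, V_qq). Second derivatives: V_pp(1)=-18, V_pp(4)=18; V_qq(-1)=-2.
Local maxima occur where both diagonal entries negative: (1, -1). Count: 1.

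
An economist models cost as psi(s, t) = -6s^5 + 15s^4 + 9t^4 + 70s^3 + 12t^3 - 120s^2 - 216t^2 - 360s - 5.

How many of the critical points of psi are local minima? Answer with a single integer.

psi separates as a function of s plus a function of t, so ∇psi=0 decouples.
∂psi/∂s = -30(s - 3)(s - 2)(s + 1)(s + 2) = 0 at s ∈ {-2, -1, 2, 3}; ∂psi/∂t = 36t(t - 3)(t + 4) = 0 at t ∈ {-4, 0, 3}.
The Hessian is diagonal: diag(psi_ss, psi_tt). Second derivatives: psi_ss(-2)=600, psi_ss(-1)=-360, psi_ss(2)=360, psi_ss(3)=-600; psi_tt(-4)=1008, psi_tt(0)=-432, psi_tt(3)=756.
Local minima occur where both diagonal entries positive: (-2, -4), (-2, 3), (2, -4), (2, 3). Count: 4.

4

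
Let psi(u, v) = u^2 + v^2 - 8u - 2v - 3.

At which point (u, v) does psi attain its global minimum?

(4, 1)

psi(u,v) separates as P(u) + Q(v) − 3, so its minimum is min P + min Q − 3.
P'(u) = 2u - 8 vanishes at u ∈ {4}; Q'(v) = 2v - 2 vanishes at v ∈ {1}.
Local minima of P (where P''>0): P(4)=-16. Local minima of Q: Q(1)=-1.
So the global minimum of psi is P(4) + Q(1) − 3 = -16 − 1 − 3 = -20, attained at (4, 1).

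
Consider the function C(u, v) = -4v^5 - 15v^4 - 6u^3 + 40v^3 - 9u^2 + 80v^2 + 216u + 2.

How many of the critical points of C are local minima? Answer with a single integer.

2

C separates as a function of u plus a function of v, so ∇C=0 decouples.
∂C/∂u = -18(u - 3)(u + 4) = 0 at u ∈ {-4, 3}; ∂C/∂v = -20v(v - 2)(v + 1)(v + 4) = 0 at v ∈ {-4, -1, 0, 2}.
The Hessian is diagonal: diag(C_uu, C_vv). Second derivatives: C_uu(-4)=126, C_uu(3)=-126; C_vv(-4)=1440, C_vv(-1)=-180, C_vv(0)=160, C_vv(2)=-720.
Local minima occur where both diagonal entries positive: (-4, -4), (-4, 0). Count: 2.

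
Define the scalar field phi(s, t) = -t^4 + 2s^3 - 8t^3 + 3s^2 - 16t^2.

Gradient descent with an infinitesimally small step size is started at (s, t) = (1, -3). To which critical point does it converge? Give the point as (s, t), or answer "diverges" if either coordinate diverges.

(0, -2)

phi is separable, so gradient descent decouples: s follows -∂phi/∂s, t follows -∂phi/∂t.
∂phi/∂s = 6s(s + 1); at s=1 this is 12, so s decreases.
∂phi/∂t = -4t(t + 2)(t + 4); at t=-3 this is -12, so t increases.
s converges to its nearest critical value 0 (a local min of the s-part); t converges to -2. The iterate converges to (0, -2).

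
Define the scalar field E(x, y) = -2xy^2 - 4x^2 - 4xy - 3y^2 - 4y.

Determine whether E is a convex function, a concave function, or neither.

neither

The term -2xy^2 is cubic, so the Hessian is not constant.
∂²E/∂y² = -4x - 6, which takes both signs as x varies (negative for sufficiently large x). A diagonal entry of the Hessian changing sign means the Hessian is neither positive- nor negative-semidefinite on all of R^2.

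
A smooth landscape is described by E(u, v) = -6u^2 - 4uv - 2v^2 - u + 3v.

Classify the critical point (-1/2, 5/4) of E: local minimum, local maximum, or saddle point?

local maximum

The Hessian of E is constant: H = [[-12, -4], [-4, -4]].
det(H) = (-12)·(-4) − (-4)² = 32.
det(H) > 0 and tr(H) = -16 < 0, so H is negative definite and the point is a local maximum.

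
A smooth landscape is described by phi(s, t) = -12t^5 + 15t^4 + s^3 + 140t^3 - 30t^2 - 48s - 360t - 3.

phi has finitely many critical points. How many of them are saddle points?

phi separates as a function of s plus a function of t, so ∇phi=0 decouples.
∂phi/∂s = 3(s - 4)(s + 4) = 0 at s ∈ {-4, 4}; ∂phi/∂t = -60(t - 3)(t - 1)(t + 1)(t + 2) = 0 at t ∈ {-2, -1, 1, 3}.
The Hessian is diagonal: diag(phi_ss, phi_tt). Second derivatives: phi_ss(-4)=-24, phi_ss(4)=24; phi_tt(-2)=900, phi_tt(-1)=-480, phi_tt(1)=720, phi_tt(3)=-2400.
Saddle points occur where the two diagonal entries have opposite signs: (-4, -2), (-4, 1), (4, -1), (4, 3). Count: 4.

4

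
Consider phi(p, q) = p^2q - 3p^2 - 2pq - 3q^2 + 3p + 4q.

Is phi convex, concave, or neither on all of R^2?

neither

The term p^2q is cubic, so the Hessian is not constant.
∂²phi/∂p² = 2q - 6, which takes both signs as q varies (negative for sufficiently negative q). A diagonal entry of the Hessian changing sign means the Hessian is neither positive- nor negative-semidefinite on all of R^2.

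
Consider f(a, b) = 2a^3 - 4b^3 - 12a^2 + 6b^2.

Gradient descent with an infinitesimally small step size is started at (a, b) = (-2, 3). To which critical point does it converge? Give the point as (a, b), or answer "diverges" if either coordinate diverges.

diverges

f is separable, so gradient descent decouples: a follows -∂f/∂a, b follows -∂f/∂b.
∂f/∂a = 6a(a - 4); at a=-2 this is 72, so a decreases.
∂f/∂b = -12b(b - 1); at b=3 this is -72, so b increases.
The a-coordinate has no critical point in that direction and runs off to infinity.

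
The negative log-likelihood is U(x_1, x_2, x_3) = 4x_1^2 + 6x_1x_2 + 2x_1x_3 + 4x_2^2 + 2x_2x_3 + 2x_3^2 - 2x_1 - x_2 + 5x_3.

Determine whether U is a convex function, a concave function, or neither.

U is quadratic, so its Hessian is the constant matrix H = [[8, 6, 2], [6, 8, 2], [2, 2, 4]].
Leading principal minors: 8, 28, 96.
All positive ⇒ H ≻ 0 ⇒ convex.

convex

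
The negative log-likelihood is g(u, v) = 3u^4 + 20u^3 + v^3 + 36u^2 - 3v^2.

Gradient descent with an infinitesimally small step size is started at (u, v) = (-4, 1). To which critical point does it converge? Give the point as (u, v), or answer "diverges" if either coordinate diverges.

g is separable, so gradient descent decouples: u follows -∂g/∂u, v follows -∂g/∂v.
∂g/∂u = 12u(u + 2)(u + 3); at u=-4 this is -96, so u increases.
∂g/∂v = 3v(v - 2); at v=1 this is -3, so v increases.
u converges to its nearest critical value -3 (a local min of the u-part); v converges to 2. The iterate converges to (-3, 2).

(-3, 2)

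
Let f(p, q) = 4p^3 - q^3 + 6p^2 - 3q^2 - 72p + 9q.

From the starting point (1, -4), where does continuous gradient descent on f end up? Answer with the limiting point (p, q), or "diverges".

f is separable, so gradient descent decouples: p follows -∂f/∂p, q follows -∂f/∂q.
∂f/∂p = 12(p - 2)(p + 3); at p=1 this is -48, so p increases.
∂f/∂q = -3(q - 1)(q + 3); at q=-4 this is -15, so q increases.
p converges to its nearest critical value 2 (a local min of the p-part); q converges to -3. The iterate converges to (2, -3).

(2, -3)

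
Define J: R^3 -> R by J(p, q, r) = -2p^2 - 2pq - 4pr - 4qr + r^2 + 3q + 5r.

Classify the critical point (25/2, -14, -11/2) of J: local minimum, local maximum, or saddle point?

The Hessian is constant: H = [[-4, -2, -4], [-2, 0, -4], [-4, -4, 2]].
Leading principal minors: Δ₁ = -4, Δ₂ = -4, Δ₃ = -8.
The minors fit neither the all-positive nor the alternating-sign pattern, so H is indefinite: a saddle point.

saddle point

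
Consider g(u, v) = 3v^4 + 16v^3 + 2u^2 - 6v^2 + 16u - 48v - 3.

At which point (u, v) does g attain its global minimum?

g(u,v) separates as P(u) + Q(v) − 3, so its minimum is min P + min Q − 3.
P'(u) = 4u + 16 vanishes at u ∈ {-4}; Q'(v) = 12(v - 1)(v + 1)(v + 4) vanishes at v ∈ {-4, -1, 1}.
Local minima of P (where P''>0): P(-4)=-32. Local minima of Q: Q(-4)=-160, Q(1)=-35.
So the global minimum of g is P(-4) + Q(-4) − 3 = -32 − 160 − 3 = -195, attained at (-4, -4).

(-4, -4)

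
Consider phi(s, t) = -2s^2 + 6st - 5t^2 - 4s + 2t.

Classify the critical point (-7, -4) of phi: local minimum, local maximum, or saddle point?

The Hessian of phi is constant: H = [[-4, 6], [6, -10]].
det(H) = (-4)·(-10) − 6² = 4.
det(H) > 0 and tr(H) = -14 < 0, so H is negative definite and the point is a local maximum.

local maximum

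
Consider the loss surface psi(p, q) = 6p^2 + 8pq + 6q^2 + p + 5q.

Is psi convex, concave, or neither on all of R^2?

psi is quadratic, so its Hessian is the constant matrix H = [[12, 8], [8, 12]].
det(H) = 80, tr(H) = 24.
det(H) > 0 and tr(H) > 0, so H is positive definite everywhere: convex.

convex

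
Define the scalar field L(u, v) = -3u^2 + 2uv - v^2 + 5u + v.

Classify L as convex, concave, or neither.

concave

L is quadratic, so its Hessian is the constant matrix H = [[-6, 2], [2, -2]].
det(H) = 8, tr(H) = -8.
det(H) > 0 and tr(H) < 0, so H is negative definite everywhere: concave.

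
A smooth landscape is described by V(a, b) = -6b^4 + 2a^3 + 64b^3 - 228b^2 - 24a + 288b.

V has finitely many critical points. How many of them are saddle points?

3

V separates as a function of a plus a function of b, so ∇V=0 decouples.
∂V/∂a = 6(a - 2)(a + 2) = 0 at a ∈ {-2, 2}; ∂V/∂b = -24(b - 4)(b - 3)(b - 1) = 0 at b ∈ {1, 3, 4}.
The Hessian is diagonal: diag(V_aa, V_bb). Second derivatives: V_aa(-2)=-24, V_aa(2)=24; V_bb(1)=-144, V_bb(3)=48, V_bb(4)=-72.
Saddle points occur where the two diagonal entries have opposite signs: (-2, 3), (2, 1), (2, 4). Count: 3.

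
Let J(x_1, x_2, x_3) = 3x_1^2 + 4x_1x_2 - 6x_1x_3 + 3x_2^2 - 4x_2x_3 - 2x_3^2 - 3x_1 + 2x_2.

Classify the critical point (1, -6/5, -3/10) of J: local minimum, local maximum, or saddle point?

The Hessian is constant: H = [[6, 4, -6], [4, 6, -4], [-6, -4, -4]].
Leading principal minors: Δ₁ = 6, Δ₂ = 20, Δ₃ = -200.
The minors fit neither the all-positive nor the alternating-sign pattern, so H is indefinite: a saddle point.

saddle point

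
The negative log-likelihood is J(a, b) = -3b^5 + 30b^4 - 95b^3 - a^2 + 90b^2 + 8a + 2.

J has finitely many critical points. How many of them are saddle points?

2

J separates as a function of a plus a function of b, so ∇J=0 decouples.
∂J/∂a = -2(a - 4) = 0 at a ∈ {4}; ∂J/∂b = -15b(b - 4)(b - 3)(b - 1) = 0 at b ∈ {0, 1, 3, 4}.
The Hessian is diagonal: diag(J_aa, J_bb). Second derivatives: J_aa(4)=-2; J_bb(0)=180, J_bb(1)=-90, J_bb(3)=90, J_bb(4)=-180.
Saddle points occur where the two diagonal entries have opposite signs: (4, 0), (4, 3). Count: 2.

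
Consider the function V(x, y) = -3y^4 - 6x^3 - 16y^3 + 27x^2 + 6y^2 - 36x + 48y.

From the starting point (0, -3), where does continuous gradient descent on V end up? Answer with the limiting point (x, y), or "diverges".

(1, -1)

V is separable, so gradient descent decouples: x follows -∂V/∂x, y follows -∂V/∂y.
∂V/∂x = -18(x - 2)(x - 1); at x=0 this is -36, so x increases.
∂V/∂y = -12(y - 1)(y + 1)(y + 4); at y=-3 this is -96, so y increases.
x converges to its nearest critical value 1 (a local min of the x-part); y converges to -1. The iterate converges to (1, -1).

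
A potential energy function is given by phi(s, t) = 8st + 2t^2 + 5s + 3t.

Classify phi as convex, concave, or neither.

neither

phi is quadratic, so its Hessian is the constant matrix H = [[0, 8], [8, 4]].
det(H) = -64, tr(H) = 4.
det(H) < 0, so H is indefinite: neither convex nor concave.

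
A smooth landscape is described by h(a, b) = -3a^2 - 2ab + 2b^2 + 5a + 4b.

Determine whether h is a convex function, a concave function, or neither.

h is quadratic, so its Hessian is the constant matrix H = [[-6, -2], [-2, 4]].
det(H) = -28, tr(H) = -2.
det(H) < 0, so H is indefinite: neither convex nor concave.

neither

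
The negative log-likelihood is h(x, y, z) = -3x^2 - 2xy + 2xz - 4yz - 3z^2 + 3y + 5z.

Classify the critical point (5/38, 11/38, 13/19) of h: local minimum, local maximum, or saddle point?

The Hessian is constant: H = [[-6, -2, 2], [-2, 0, -4], [2, -4, -6]].
Leading principal minors: Δ₁ = -6, Δ₂ = -4, Δ₃ = 152.
The minors fit neither the all-positive nor the alternating-sign pattern, so H is indefinite: a saddle point.

saddle point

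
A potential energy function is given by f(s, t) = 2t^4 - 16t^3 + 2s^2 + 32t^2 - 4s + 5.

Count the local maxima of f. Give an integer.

f separates as a function of s plus a function of t, so ∇f=0 decouples.
∂f/∂s = 4(s - 1) = 0 at s ∈ {1}; ∂f/∂t = 8t(t - 4)(t - 2) = 0 at t ∈ {0, 2, 4}.
The Hessian is diagonal: diag(f_ss, f_tt). Second derivatives: f_ss(1)=4; f_tt(0)=64, f_tt(2)=-32, f_tt(4)=64.
Local maxima occur where both diagonal entries negative: none. Count: 0.

0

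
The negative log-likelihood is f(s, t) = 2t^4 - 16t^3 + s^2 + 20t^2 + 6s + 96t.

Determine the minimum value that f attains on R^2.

f(s,t) separates as P(s) + Q(t), so its minimum is min P + min Q.
P'(s) = 2s + 6 vanishes at s ∈ {-3}; Q'(t) = 8(t - 4)(t - 3)(t + 1) vanishes at t ∈ {-1, 3, 4}.
Local minima of P (where P''>0): P(-3)=-9. Local minima of Q: Q(-1)=-58, Q(4)=192.
So the global minimum of f is P(-3) + Q(-1) = -9 − 58 = -67, attained at (-3, -1).

-67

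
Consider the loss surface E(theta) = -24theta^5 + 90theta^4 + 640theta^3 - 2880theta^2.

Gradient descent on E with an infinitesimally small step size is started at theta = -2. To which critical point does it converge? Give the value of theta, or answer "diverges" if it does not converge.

E'(theta) = -120theta(theta - 4)(theta - 3)(theta + 4), so E'(-2) = 14400.
Gradient descent moves in the -E' direction, i.e. theta is decreasing.
The nearest critical point in that direction is theta = -4, where E'' = 26880 > 0 (a local minimum). The iterate converges there.

-4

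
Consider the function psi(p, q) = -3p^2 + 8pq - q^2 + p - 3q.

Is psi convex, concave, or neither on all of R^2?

psi is quadratic, so its Hessian is the constant matrix H = [[-6, 8], [8, -2]].
det(H) = -52, tr(H) = -8.
det(H) < 0, so H is indefinite: neither convex nor concave.

neither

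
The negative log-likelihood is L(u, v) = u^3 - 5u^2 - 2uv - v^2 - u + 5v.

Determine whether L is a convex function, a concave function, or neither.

The term u^3 is cubic, so the Hessian is not constant.
∂²L/∂u² = 6u - 10, which takes both signs as u varies (negative for sufficiently negative u). A diagonal entry of the Hessian changing sign means the Hessian is neither positive- nor negative-semidefinite on all of R^2.

neither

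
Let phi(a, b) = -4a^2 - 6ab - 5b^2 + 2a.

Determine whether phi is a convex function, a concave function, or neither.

phi is quadratic, so its Hessian is the constant matrix H = [[-8, -6], [-6, -10]].
det(H) = 44, tr(H) = -18.
det(H) > 0 and tr(H) < 0, so H is negative definite everywhere: concave.

concave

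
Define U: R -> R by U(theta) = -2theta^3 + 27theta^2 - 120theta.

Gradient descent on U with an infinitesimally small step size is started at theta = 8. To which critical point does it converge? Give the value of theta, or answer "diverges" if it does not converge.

U'(theta) = -6(theta - 5)(theta - 4), so U'(8) = -72.
Gradient descent moves in the -U' direction, i.e. theta is increasing.
There is no critical point above theta=8, and U' keeps the same sign, so the iterate runs off to +∞.

diverges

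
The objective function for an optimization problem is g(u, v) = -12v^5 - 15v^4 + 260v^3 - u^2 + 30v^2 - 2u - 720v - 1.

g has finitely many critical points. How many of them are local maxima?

2

g separates as a function of u plus a function of v, so ∇g=0 decouples.
∂g/∂u = -2(u + 1) = 0 at u ∈ {-1}; ∂g/∂v = -60(v - 3)(v - 1)(v + 1)(v + 4) = 0 at v ∈ {-4, -1, 1, 3}.
The Hessian is diagonal: diag(g_uu, g_vv). Second derivatives: g_uu(-1)=-2; g_vv(-4)=6300, g_vv(-1)=-1440, g_vv(1)=1200, g_vv(3)=-3360.
Local maxima occur where both diagonal entries negative: (-1, -1), (-1, 3). Count: 2.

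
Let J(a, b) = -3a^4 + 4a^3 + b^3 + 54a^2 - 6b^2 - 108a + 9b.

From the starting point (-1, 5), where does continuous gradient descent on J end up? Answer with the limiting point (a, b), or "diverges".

(1, 3)

J is separable, so gradient descent decouples: a follows -∂J/∂a, b follows -∂J/∂b.
∂J/∂a = -12(a - 3)(a - 1)(a + 3); at a=-1 this is -192, so a increases.
∂J/∂b = 3(b - 3)(b - 1); at b=5 this is 24, so b decreases.
a converges to its nearest critical value 1 (a local min of the a-part); b converges to 3. The iterate converges to (1, 3).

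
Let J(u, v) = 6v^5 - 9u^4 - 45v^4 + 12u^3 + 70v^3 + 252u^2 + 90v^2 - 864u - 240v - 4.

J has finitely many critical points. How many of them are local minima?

J separates as a function of u plus a function of v, so ∇J=0 decouples.
∂J/∂u = -36(u - 3)(u - 2)(u + 4) = 0 at u ∈ {-4, 2, 3}; ∂J/∂v = 30(v - 4)(v - 2)(v - 1)(v + 1) = 0 at v ∈ {-1, 1, 2, 4}.
The Hessian is diagonal: diag(J_uu, J_vv). Second derivatives: J_uu(-4)=-1512, J_uu(2)=216, J_uu(3)=-252; J_vv(-1)=-900, J_vv(1)=180, J_vv(2)=-180, J_vv(4)=900.
Local minima occur where both diagonal entries positive: (2, 1), (2, 4). Count: 2.

2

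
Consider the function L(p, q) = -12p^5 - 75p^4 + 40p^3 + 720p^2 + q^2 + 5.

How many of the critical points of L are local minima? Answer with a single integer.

2

L separates as a function of p plus a function of q, so ∇L=0 decouples.
∂L/∂p = -60p(p - 2)(p + 3)(p + 4) = 0 at p ∈ {-4, -3, 0, 2}; ∂L/∂q = 2q = 0 at q ∈ {0}.
The Hessian is diagonal: diag(L_pp, L_qq). Second derivatives: L_pp(-4)=1440, L_pp(-3)=-900, L_pp(0)=1440, L_pp(2)=-3600; L_qq(0)=2.
Local minima occur where both diagonal entries positive: (-4, 0), (0, 0). Count: 2.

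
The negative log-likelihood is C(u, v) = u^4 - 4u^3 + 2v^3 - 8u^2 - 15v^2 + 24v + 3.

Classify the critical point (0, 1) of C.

The mixed partial ∂²C/∂u∂v is 0, so the Hessian at any point is diag(C_uu, C_vv) = diag(4(3u^2 - 6u - 4), 6(2v - 5)).
At (0, 1): H = diag(-16, -18).
Both eigenvalues are negative, so H is negative definite: a local maximum.

local maximum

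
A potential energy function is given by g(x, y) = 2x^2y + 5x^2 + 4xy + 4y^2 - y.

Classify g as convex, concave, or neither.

The term 2x^2y is cubic, so the Hessian is not constant.
∂²g/∂x² = 4y + 10, which takes both signs as y varies (negative for sufficiently negative y). A diagonal entry of the Hessian changing sign means the Hessian is neither positive- nor negative-semidefinite on all of R^2.

neither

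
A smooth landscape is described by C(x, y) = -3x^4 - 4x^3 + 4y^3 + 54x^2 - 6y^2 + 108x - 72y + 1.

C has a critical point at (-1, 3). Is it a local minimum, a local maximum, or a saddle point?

local minimum

The mixed partial ∂²C/∂x∂y is 0, so the Hessian at any point is diag(C_xx, C_yy) = diag(12(-3x^2 - 2x + 9), 12(2y - 1)).
At (-1, 3): H = diag(96, 60).
Both eigenvalues are positive, so H is positive definite: a local minimum.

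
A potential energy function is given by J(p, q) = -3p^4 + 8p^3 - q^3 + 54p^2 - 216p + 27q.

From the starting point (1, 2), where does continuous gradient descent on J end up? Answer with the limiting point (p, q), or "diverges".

J is separable, so gradient descent decouples: p follows -∂J/∂p, q follows -∂J/∂q.
∂J/∂p = -12(p - 3)(p - 2)(p + 3); at p=1 this is -96, so p increases.
∂J/∂q = -3(q - 3)(q + 3); at q=2 this is 15, so q decreases.
p converges to its nearest critical value 2 (a local min of the p-part); q converges to -3. The iterate converges to (2, -3).

(2, -3)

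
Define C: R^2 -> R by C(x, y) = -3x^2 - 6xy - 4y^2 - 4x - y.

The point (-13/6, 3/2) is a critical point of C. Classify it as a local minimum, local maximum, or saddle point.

local maximum

The Hessian of C is constant: H = [[-6, -6], [-6, -8]].
det(H) = (-6)·(-8) − (-6)² = 12.
det(H) > 0 and tr(H) = -14 < 0, so H is negative definite and the point is a local maximum.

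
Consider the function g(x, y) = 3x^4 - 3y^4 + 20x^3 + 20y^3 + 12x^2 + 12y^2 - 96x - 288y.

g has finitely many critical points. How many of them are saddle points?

g separates as a function of x plus a function of y, so ∇g=0 decouples.
∂g/∂x = 12(x - 1)(x + 2)(x + 4) = 0 at x ∈ {-4, -2, 1}; ∂g/∂y = -12(y - 4)(y - 3)(y + 2) = 0 at y ∈ {-2, 3, 4}.
The Hessian is diagonal: diag(g_xx, g_yy). Second derivatives: g_xx(-4)=120, g_xx(-2)=-72, g_xx(1)=180; g_yy(-2)=-360, g_yy(3)=60, g_yy(4)=-72.
Saddle points occur where the two diagonal entries have opposite signs: (-4, -2), (-4, 4), (-2, 3), (1, -2), (1, 4). Count: 5.

5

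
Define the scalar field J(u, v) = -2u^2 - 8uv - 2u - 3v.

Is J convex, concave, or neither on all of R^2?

neither

J is quadratic, so its Hessian is the constant matrix H = [[-4, -8], [-8, 0]].
det(H) = -64, tr(H) = -4.
det(H) < 0, so H is indefinite: neither convex nor concave.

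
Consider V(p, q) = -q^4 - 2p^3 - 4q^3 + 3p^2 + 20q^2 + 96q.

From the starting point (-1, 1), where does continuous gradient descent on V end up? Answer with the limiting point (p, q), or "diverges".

V is separable, so gradient descent decouples: p follows -∂V/∂p, q follows -∂V/∂q.
∂V/∂p = -6p(p - 1); at p=-1 this is -12, so p increases.
∂V/∂q = -4(q - 3)(q + 2)(q + 4); at q=1 this is 120, so q decreases.
p converges to its nearest critical value 0 (a local min of the p-part); q converges to -2. The iterate converges to (0, -2).

(0, -2)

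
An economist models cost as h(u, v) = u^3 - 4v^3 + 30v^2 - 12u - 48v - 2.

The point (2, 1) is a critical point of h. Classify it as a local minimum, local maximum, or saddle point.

local minimum

The mixed partial ∂²h/∂u∂v is 0, so the Hessian at any point is diag(h_uu, h_vv) = diag(6u, 12(-2v + 5)).
At (2, 1): H = diag(12, 36).
Both eigenvalues are positive, so H is positive definite: a local minimum.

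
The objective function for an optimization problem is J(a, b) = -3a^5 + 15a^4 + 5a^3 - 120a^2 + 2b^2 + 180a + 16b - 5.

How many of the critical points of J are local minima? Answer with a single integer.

2

J separates as a function of a plus a function of b, so ∇J=0 decouples.
∂J/∂a = -15(a - 3)(a - 2)(a - 1)(a + 2) = 0 at a ∈ {-2, 1, 2, 3}; ∂J/∂b = 4(b + 4) = 0 at b ∈ {-4}.
The Hessian is diagonal: diag(J_aa, J_bb). Second derivatives: J_aa(-2)=900, J_aa(1)=-90, J_aa(2)=60, J_aa(3)=-150; J_bb(-4)=4.
Local minima occur where both diagonal entries positive: (-2, -4), (2, -4). Count: 2.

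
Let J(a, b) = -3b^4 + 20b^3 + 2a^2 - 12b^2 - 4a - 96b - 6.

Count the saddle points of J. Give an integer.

2

J separates as a function of a plus a function of b, so ∇J=0 decouples.
∂J/∂a = 4(a - 1) = 0 at a ∈ {1}; ∂J/∂b = -12(b - 4)(b - 2)(b + 1) = 0 at b ∈ {-1, 2, 4}.
The Hessian is diagonal: diag(J_aa, J_bb). Second derivatives: J_aa(1)=4; J_bb(-1)=-180, J_bb(2)=72, J_bb(4)=-120.
Saddle points occur where the two diagonal entries have opposite signs: (1, -1), (1, 4). Count: 2.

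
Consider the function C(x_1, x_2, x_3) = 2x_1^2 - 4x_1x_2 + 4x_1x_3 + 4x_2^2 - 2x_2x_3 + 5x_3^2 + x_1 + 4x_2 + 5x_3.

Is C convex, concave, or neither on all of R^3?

convex

C is quadratic, so its Hessian is the constant matrix H = [[4, -4, 4], [-4, 8, -2], [4, -2, 10]].
Leading principal minors: 4, 16, 80.
All positive ⇒ H ≻ 0 ⇒ convex.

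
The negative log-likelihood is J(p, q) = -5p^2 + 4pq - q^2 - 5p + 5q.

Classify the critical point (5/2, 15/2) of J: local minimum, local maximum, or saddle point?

The Hessian of J is constant: H = [[-10, 4], [4, -2]].
det(H) = (-10)·(-2) − 4² = 4.
det(H) > 0 and tr(H) = -12 < 0, so H is negative definite and the point is a local maximum.

local maximum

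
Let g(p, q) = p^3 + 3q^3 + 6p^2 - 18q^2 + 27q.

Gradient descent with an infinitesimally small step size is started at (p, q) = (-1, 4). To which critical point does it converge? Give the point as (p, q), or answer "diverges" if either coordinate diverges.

(0, 3)

g is separable, so gradient descent decouples: p follows -∂g/∂p, q follows -∂g/∂q.
∂g/∂p = 3p(p + 4); at p=-1 this is -9, so p increases.
∂g/∂q = 9(q - 3)(q - 1); at q=4 this is 27, so q decreases.
p converges to its nearest critical value 0 (a local min of the p-part); q converges to 3. The iterate converges to (0, 3).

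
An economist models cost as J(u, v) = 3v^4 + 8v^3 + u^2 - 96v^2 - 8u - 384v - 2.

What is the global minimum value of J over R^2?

J(u,v) separates as P(u) + Q(v) − 2, so its minimum is min P + min Q − 2.
P'(u) = 2u - 8 vanishes at u ∈ {4}; Q'(v) = 12(v - 4)(v + 2)(v + 4) vanishes at v ∈ {-4, -2, 4}.
Local minima of P (where P''>0): P(4)=-16. Local minima of Q: Q(-4)=256, Q(4)=-1792.
So the global minimum of J is P(4) + Q(4) − 2 = -16 − 1792 − 2 = -1810, attained at (4, 4).

-1810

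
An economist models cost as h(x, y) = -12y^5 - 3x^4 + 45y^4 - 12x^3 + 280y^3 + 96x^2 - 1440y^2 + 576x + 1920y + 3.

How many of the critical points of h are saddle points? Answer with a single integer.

h separates as a function of x plus a function of y, so ∇h=0 decouples.
∂h/∂x = -12(x - 4)(x + 3)(x + 4) = 0 at x ∈ {-4, -3, 4}; ∂h/∂y = -60(y - 4)(y - 2)(y - 1)(y + 4) = 0 at y ∈ {-4, 1, 2, 4}.
The Hessian is diagonal: diag(h_xx, h_yy). Second derivatives: h_xx(-4)=-96, h_xx(-3)=84, h_xx(4)=-672; h_yy(-4)=14400, h_yy(1)=-900, h_yy(2)=720, h_yy(4)=-2880.
Saddle points occur where the two diagonal entries have opposite signs: (-4, -4), (-4, 2), (-3, 1), (-3, 4), (4, -4), (4, 2). Count: 6.

6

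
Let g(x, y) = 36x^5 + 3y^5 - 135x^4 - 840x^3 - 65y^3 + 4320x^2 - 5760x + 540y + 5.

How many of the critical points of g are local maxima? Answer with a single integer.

g separates as a function of x plus a function of y, so ∇g=0 decouples.
∂g/∂x = 180(x - 4)(x - 2)(x - 1)(x + 4) = 0 at x ∈ {-4, 1, 2, 4}; ∂g/∂y = 15(y - 3)(y - 2)(y + 2)(y + 3) = 0 at y ∈ {-3, -2, 2, 3}.
The Hessian is diagonal: diag(g_xx, g_yy). Second derivatives: g_xx(-4)=-43200, g_xx(1)=2700, g_xx(2)=-2160, g_xx(4)=8640; g_yy(-3)=-450, g_yy(-2)=300, g_yy(2)=-300, g_yy(3)=450.
Local maxima occur where both diagonal entries negative: (-4, -3), (-4, 2), (2, -3), (2, 2). Count: 4.

4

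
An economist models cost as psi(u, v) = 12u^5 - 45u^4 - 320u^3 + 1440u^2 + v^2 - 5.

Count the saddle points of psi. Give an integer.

psi separates as a function of u plus a function of v, so ∇psi=0 decouples.
∂psi/∂u = 60u(u - 4)(u - 3)(u + 4) = 0 at u ∈ {-4, 0, 3, 4}; ∂psi/∂v = 2v = 0 at v ∈ {0}.
The Hessian is diagonal: diag(psi_uu, psi_vv). Second derivatives: psi_uu(-4)=-13440, psi_uu(0)=2880, psi_uu(3)=-1260, psi_uu(4)=1920; psi_vv(0)=2.
Saddle points occur where the two diagonal entries have opposite signs: (-4, 0), (3, 0). Count: 2.

2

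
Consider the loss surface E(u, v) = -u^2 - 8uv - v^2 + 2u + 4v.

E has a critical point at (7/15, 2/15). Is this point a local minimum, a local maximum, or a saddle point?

saddle point

The Hessian of E is constant: H = [[-2, -8], [-8, -2]].
det(H) = (-2)·(-2) − (-8)² = -60.
Since det(H) < 0, H is indefinite and the critical point is a saddle point.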